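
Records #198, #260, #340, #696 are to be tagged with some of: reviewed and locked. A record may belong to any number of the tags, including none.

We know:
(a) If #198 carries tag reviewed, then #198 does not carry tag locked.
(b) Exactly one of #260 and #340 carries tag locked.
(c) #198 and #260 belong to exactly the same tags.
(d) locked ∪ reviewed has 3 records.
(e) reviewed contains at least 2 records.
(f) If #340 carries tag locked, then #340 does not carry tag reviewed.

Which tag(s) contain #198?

#198: reviewed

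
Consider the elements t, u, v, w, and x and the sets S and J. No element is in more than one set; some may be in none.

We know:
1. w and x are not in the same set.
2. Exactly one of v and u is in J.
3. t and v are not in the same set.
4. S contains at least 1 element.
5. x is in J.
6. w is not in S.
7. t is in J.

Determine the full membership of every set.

S = {v}; J = {t, u, x}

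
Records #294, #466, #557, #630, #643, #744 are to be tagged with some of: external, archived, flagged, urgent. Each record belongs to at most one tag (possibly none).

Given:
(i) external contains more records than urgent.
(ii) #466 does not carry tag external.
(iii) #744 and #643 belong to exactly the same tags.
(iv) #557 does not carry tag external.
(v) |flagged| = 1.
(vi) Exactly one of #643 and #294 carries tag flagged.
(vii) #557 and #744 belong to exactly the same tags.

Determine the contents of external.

external = {#630}

From (ii): #466 ∉ external.
From (iv): #557 ∉ external.
(vii): #744 matches #557: #744 ∉ external.
(iii): #643 matches #744: #643 ∉ external.
Suppose #294 ∈ external: no assignment then satisfies all the clues, so #294 ∉ external.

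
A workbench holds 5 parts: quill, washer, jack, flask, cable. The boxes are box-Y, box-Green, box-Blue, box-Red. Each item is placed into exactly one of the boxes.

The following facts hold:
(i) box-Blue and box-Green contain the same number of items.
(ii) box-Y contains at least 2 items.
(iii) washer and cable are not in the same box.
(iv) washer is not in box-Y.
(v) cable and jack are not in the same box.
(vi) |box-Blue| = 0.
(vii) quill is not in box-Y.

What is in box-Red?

box-Red = {jack, quill, washer}

From (iv): washer ∉ box-Y.
From (vii): quill ∉ box-Y.
(vi): box-Blue already has 0, so the rest are out.
Suppose quill ∉ box-Red: no assignment then satisfies all the clues, so quill ∈ box-Red.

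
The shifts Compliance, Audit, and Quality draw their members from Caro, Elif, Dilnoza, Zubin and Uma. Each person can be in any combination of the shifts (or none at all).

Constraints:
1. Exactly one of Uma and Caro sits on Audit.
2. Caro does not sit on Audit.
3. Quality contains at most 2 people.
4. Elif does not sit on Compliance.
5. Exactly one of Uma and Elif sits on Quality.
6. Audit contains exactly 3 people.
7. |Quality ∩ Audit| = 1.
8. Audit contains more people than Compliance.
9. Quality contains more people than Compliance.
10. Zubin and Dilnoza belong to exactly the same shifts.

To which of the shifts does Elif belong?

Elif: none

From (2): Caro ∉ Audit.
From (4): Elif ∉ Compliance.
(1) (exactly one): Uma ∈ Audit.
Suppose Elif ∈ Audit: no assignment then satisfies all the clues, so Elif ∉ Audit.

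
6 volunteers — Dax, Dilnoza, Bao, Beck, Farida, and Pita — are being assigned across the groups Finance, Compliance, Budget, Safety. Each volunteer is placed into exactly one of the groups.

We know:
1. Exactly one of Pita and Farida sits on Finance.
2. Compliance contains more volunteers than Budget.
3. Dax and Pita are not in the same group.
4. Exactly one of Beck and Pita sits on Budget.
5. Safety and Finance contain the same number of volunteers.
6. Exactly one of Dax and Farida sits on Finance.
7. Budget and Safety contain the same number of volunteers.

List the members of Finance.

Finance = {Farida}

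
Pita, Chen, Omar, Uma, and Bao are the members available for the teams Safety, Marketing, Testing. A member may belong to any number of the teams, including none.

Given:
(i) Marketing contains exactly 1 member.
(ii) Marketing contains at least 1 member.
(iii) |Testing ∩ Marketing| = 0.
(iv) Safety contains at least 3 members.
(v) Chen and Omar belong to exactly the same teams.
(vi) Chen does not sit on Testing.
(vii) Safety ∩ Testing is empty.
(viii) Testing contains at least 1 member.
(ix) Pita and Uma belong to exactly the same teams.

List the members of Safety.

Safety = {Bao, Chen, Omar}

From (vi): Chen ∉ Testing.
(v): Omar matches Chen: Omar ∉ Testing.
Suppose Pita ∈ Safety: no assignment then satisfies all the clues, so Pita ∉ Safety.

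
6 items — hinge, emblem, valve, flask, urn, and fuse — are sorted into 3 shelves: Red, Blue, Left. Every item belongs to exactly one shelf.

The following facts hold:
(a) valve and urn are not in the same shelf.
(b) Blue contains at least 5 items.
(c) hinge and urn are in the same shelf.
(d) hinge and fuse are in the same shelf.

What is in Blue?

Blue = {emblem, flask, fuse, hinge, urn}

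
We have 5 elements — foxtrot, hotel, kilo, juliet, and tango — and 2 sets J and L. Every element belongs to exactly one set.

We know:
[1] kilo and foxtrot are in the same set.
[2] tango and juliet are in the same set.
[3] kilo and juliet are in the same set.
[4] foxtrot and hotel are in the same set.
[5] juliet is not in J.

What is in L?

From (5): juliet ∉ J.
(2): tango matches juliet: tango ∉ J.
(3): kilo matches juliet: kilo ∉ J.
Only one set left: kilo ∈ L.
Only one set left: juliet ∈ L.
Only one set left: tango ∈ L.
(1): foxtrot matches kilo: foxtrot ∉ J.
(1): foxtrot matches kilo: foxtrot ∈ L.
(4): hotel matches foxtrot: hotel ∉ J.
(4): hotel matches foxtrot: hotel ∈ L.

L = {foxtrot, hotel, juliet, kilo, tango}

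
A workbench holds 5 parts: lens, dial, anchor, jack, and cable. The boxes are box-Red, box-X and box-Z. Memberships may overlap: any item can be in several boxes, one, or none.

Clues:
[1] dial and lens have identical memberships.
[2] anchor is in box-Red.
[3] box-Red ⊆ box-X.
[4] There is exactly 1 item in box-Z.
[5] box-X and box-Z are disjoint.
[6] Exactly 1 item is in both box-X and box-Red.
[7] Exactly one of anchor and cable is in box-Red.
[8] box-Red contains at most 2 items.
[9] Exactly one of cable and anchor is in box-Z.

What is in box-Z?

From (2): anchor ∈ box-Red.
(3) with anchor ∈ box-Red: anchor ∈ box-X.
(5) (disjoint): anchor ∉ box-Z.
(7) (exactly one): cable ∉ box-Red.
(9) (exactly one): cable ∈ box-Z.
(4): box-Z already has 1, so the rest are out.
(5) (disjoint): cable ∉ box-X.

box-Z = {cable}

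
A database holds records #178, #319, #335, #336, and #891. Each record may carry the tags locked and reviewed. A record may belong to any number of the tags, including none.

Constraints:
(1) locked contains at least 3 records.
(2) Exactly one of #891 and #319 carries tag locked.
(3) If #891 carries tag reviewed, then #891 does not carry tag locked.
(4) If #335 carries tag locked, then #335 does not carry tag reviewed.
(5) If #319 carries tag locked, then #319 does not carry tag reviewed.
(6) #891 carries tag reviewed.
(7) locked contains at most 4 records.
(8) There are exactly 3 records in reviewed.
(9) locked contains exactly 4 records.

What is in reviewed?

reviewed = {#178, #336, #891}

From (6): #891 ∈ reviewed.
(3): #891 ∉ locked.
(9): only 4 candidates remain for locked, so all are in.
(4): #335 ∉ reviewed.
(5): #319 ∉ reviewed.
(8): only 3 candidates remain for reviewed, so all are in.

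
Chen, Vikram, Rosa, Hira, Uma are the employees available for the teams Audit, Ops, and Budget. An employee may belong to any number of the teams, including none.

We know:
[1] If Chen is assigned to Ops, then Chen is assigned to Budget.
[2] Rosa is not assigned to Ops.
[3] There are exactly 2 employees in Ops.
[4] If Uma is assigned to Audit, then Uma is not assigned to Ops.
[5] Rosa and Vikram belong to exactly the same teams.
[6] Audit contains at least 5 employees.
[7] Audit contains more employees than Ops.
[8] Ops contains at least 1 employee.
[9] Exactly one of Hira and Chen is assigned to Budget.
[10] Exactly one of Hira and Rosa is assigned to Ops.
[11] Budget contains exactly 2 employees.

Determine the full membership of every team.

Audit = {Chen, Hira, Rosa, Uma, Vikram}; Ops = {Chen, Hira}; Budget = {Chen, Uma}

From (2): Rosa ∉ Ops.
(5): Vikram matches Rosa: Vikram ∉ Ops.
(6): only 5 candidates remain for Audit, so all are in.
(10) (exactly one): Hira ∈ Ops.
(4): Uma ∉ Ops.
(3): only 2 candidates remain for Ops, so all are in.
(1): Chen ∈ Budget.
(9) (exactly one): Hira ∉ Budget.
Suppose Vikram ∈ Budget: no assignment then satisfies all the clues, so Vikram ∉ Budget.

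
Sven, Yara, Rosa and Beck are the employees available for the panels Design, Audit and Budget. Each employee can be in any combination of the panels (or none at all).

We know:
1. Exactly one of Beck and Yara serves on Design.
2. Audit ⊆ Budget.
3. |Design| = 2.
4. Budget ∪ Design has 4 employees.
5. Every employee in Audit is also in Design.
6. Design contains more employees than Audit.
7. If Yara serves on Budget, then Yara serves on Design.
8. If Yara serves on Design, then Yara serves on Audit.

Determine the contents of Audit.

Audit = {Yara}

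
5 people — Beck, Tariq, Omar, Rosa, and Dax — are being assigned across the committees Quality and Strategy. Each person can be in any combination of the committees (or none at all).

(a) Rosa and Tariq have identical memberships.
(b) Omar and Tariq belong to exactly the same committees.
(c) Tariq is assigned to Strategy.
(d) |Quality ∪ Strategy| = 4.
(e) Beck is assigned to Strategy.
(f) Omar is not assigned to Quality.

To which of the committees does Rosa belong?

From (c): Tariq ∈ Strategy.
From (e): Beck ∈ Strategy.
From (f): Omar ∉ Quality.
(a): Rosa matches Tariq: Rosa ∈ Strategy.
(b): Tariq matches Omar: Tariq ∉ Quality.
(b): Omar matches Tariq: Omar ∈ Strategy.
(a): Rosa matches Tariq: Rosa ∉ Quality.

Rosa: Strategy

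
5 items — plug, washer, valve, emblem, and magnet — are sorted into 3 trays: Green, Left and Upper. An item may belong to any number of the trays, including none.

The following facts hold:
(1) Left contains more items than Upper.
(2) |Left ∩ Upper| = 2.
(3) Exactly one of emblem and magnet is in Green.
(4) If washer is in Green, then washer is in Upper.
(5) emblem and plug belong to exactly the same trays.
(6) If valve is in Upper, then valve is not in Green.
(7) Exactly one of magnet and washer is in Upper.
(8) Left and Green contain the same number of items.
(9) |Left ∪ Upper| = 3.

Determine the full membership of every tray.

Green = {emblem, plug, washer}; Left = {magnet, valve, washer}; Upper = {valve, washer}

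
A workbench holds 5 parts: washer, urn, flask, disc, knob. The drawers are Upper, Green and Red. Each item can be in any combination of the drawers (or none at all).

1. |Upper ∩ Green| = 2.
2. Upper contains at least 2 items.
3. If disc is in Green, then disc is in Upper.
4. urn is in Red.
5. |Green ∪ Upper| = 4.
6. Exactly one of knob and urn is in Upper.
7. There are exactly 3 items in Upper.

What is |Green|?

3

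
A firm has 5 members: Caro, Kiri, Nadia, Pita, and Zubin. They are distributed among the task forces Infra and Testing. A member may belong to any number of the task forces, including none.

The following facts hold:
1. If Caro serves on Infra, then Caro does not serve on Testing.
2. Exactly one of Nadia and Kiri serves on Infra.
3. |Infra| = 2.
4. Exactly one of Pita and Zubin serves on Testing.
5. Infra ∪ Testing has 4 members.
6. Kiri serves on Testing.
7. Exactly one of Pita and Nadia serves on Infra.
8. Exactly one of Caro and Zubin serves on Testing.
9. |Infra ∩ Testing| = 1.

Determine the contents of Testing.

Testing = {Kiri, Nadia, Zubin}

From (6): Kiri ∈ Testing.
Suppose Caro ∈ Testing: no assignment then satisfies all the clues, so Caro ∉ Testing.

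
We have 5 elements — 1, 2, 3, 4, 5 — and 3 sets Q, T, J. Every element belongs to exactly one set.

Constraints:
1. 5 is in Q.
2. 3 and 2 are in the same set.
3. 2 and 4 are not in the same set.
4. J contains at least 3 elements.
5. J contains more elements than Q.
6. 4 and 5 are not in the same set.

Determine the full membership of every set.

Q = {5}; T = {4}; J = {1, 2, 3}

From (1): 5 ∈ Q.
(6): 4 ∉ Q.
Suppose 1 ∈ Q: no assignment then satisfies all the clues, so 1 ∉ Q.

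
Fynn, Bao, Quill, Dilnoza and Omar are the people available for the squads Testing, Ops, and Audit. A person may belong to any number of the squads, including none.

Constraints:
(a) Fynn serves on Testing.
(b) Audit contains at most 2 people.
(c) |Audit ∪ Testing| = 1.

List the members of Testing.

From (a): Fynn ∈ Testing.
Suppose Bao ∈ Testing: no assignment then satisfies all the clues, so Bao ∉ Testing.

Testing = {Fynn}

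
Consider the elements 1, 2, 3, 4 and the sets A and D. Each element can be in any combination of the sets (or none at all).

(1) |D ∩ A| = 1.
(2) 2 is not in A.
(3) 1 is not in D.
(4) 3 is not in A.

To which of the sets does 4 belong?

4: A, D

From (2): 2 ∉ A.
From (3): 1 ∉ D.
From (4): 3 ∉ A.
Suppose 4 ∉ A: no assignment then satisfies all the clues, so 4 ∈ A.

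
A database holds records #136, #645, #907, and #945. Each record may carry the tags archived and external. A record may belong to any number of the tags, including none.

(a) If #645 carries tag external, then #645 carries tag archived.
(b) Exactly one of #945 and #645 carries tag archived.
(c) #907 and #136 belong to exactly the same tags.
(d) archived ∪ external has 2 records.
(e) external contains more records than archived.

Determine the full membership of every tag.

archived = {#645}; external = {#645, #945}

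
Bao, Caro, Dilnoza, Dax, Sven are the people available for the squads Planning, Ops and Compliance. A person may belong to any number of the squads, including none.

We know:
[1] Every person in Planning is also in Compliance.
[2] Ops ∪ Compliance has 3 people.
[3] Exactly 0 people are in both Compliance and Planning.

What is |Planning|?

0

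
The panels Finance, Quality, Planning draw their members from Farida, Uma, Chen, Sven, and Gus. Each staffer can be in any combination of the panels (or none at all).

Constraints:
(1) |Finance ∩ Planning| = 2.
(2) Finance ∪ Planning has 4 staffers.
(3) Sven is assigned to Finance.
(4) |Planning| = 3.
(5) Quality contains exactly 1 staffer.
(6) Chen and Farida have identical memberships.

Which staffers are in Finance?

Finance = {Chen, Farida, Sven}

From (3): Sven ∈ Finance.
Suppose Farida ∉ Finance: no assignment then satisfies all the clues, so Farida ∈ Finance.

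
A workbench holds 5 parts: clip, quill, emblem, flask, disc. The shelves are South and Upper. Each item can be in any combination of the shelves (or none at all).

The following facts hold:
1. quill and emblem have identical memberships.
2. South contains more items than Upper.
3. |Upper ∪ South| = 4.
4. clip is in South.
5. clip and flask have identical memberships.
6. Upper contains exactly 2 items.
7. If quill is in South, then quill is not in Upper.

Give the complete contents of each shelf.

South = {clip, emblem, flask, quill}; Upper = {clip, flask}

From (4): clip ∈ South.
(5): flask matches clip: flask ∈ South.
Suppose clip ∉ Upper: no assignment then satisfies all the clues, so clip ∈ Upper.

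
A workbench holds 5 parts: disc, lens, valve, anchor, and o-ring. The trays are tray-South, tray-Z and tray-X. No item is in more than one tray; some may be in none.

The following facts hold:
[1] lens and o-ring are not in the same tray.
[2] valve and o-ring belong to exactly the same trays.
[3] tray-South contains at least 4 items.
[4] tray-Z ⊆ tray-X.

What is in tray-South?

tray-South = {anchor, disc, o-ring, valve}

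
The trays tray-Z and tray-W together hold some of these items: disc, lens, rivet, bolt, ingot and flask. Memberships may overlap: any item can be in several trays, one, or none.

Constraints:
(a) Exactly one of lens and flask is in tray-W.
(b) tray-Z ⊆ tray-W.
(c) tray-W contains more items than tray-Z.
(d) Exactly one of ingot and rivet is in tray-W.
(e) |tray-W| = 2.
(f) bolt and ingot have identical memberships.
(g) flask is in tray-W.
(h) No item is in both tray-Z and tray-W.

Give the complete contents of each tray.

From (g): flask ∈ tray-W.
(a) (exactly one): lens ∉ tray-W.
(b) contrapositive: lens ∉ tray-Z.
(h) (disjoint): flask ∉ tray-Z.
Suppose disc ∈ tray-Z: no assignment then satisfies all the clues, so disc ∉ tray-Z.

tray-Z = {}; tray-W = {flask, rivet}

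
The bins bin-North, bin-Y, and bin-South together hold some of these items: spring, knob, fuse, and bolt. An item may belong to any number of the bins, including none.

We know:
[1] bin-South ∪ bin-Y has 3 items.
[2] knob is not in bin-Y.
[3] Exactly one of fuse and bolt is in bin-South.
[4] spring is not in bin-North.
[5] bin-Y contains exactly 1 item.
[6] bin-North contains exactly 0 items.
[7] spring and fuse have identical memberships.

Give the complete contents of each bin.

From (2): knob ∉ bin-Y.
From (4): spring ∉ bin-North.
(6): bin-North already has 0, so the rest are out.
Suppose spring ∈ bin-Y: no assignment then satisfies all the clues, so spring ∉ bin-Y.

bin-North = {}; bin-Y = {bolt}; bin-South = {fuse, spring}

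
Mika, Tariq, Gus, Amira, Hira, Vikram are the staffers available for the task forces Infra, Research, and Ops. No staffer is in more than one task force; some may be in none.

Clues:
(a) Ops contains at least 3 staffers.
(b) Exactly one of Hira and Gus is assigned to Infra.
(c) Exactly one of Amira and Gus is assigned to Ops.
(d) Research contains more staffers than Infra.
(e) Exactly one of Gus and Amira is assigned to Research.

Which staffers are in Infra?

Infra = {Hira}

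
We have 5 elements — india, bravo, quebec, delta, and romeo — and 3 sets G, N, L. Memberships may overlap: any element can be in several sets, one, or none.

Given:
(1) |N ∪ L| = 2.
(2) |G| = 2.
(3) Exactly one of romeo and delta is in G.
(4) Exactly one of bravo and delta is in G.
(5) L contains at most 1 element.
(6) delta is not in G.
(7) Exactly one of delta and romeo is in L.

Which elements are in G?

G = {bravo, romeo}

From (6): delta ∉ G.
(3) (exactly one): romeo ∈ G.
(4) (exactly one): bravo ∈ G.
(2): G already has 2, so the rest are out.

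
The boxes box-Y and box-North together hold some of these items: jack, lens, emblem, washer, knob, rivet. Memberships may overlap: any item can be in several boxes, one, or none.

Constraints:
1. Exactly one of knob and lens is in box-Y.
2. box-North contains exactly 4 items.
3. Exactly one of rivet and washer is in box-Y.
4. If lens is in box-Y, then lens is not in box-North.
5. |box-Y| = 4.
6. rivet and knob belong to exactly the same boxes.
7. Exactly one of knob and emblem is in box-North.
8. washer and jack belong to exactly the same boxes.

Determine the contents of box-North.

box-North = {jack, knob, rivet, washer}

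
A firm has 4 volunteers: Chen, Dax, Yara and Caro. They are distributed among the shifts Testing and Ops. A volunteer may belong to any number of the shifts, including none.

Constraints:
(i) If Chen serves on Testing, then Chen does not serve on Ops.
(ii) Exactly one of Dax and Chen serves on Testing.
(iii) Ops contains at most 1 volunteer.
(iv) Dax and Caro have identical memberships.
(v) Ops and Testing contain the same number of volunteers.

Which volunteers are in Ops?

Ops = {Yara}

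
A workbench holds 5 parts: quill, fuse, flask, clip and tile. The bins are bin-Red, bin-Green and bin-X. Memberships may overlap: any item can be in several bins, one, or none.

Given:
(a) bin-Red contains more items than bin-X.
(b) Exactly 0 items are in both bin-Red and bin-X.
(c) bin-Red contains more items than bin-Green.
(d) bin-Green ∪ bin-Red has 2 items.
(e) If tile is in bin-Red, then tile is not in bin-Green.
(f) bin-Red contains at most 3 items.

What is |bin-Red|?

2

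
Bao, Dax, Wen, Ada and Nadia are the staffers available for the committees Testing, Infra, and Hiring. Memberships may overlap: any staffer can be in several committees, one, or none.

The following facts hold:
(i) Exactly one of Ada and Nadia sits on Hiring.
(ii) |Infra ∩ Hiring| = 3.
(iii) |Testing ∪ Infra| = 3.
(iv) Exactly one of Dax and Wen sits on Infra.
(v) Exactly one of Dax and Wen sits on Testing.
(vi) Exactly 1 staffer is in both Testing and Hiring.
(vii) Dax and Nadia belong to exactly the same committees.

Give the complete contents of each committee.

Testing = {Wen}; Infra = {Ada, Bao, Wen}; Hiring = {Ada, Bao, Wen}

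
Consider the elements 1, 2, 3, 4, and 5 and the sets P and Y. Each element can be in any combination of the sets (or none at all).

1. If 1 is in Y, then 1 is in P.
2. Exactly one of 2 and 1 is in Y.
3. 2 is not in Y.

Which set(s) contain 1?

From (3): 2 ∉ Y.
(2) (exactly one): 1 ∈ Y.
(1): 1 ∈ P.

1: P, Y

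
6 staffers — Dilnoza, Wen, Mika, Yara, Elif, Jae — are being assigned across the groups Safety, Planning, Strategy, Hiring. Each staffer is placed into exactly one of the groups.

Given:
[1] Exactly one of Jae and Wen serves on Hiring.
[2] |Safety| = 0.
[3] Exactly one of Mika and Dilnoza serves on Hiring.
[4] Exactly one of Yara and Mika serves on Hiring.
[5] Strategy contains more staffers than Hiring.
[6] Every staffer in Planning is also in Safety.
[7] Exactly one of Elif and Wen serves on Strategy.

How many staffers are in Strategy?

4

(2): Safety already has 0, so the rest are out.
(6) contrapositive: Dilnoza ∉ Planning.
(6) contrapositive: Wen ∉ Planning.
(6) contrapositive: Mika ∉ Planning.
(6) contrapositive: Yara ∉ Planning.
(6) contrapositive: Elif ∉ Planning.
(6) contrapositive: Jae ∉ Planning.
Suppose Dilnoza ∉ Strategy: no assignment then satisfies all the clues, so Dilnoza ∈ Strategy.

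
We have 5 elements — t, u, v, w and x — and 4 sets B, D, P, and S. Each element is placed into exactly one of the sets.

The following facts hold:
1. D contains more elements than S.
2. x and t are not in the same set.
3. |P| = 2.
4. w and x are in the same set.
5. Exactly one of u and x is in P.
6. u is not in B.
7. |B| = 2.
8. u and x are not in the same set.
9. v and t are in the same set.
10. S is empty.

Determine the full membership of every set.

B = {t, v}; D = {u}; P = {w, x}; S = {}

From (6): u ∉ B.
(10): S already has 0, so the rest are out.
Suppose t ∉ B: no assignment then satisfies all the clues, so t ∈ B.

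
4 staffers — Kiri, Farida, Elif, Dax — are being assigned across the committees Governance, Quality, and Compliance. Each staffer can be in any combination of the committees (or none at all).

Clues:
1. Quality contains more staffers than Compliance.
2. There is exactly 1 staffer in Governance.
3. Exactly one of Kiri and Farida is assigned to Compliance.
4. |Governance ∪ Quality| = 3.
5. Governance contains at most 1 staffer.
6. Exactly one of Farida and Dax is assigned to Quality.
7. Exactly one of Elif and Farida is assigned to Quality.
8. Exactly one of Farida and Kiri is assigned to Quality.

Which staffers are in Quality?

Quality = {Dax, Elif, Kiri}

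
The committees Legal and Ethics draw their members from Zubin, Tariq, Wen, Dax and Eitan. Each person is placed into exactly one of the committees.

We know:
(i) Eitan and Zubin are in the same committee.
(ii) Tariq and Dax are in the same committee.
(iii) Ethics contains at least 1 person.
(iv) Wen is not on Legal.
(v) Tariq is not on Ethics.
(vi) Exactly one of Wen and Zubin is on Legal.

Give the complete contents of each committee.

From (iv): Wen ∉ Legal.
From (v): Tariq ∉ Ethics.
(ii): Dax matches Tariq: Dax ∉ Ethics.
(vi) (exactly one): Zubin ∈ Legal.
Only one committee left: Tariq ∈ Legal.
Only one committee left: Wen ∈ Ethics.
Only one committee left: Dax ∈ Legal.
(i): Eitan matches Zubin: Eitan ∈ Legal.

Legal = {Dax, Eitan, Tariq, Zubin}; Ethics = {Wen}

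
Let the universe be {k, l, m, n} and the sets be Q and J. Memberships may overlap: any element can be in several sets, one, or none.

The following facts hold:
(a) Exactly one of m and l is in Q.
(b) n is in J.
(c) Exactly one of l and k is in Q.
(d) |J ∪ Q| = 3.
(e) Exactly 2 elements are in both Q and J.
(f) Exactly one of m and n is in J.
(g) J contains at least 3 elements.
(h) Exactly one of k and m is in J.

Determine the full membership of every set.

Q = {l, n}; J = {k, l, n}

From (b): n ∈ J.
(f) (exactly one): m ∉ J.
(g): only 3 candidates remain for J, so all are in.
Suppose k ∈ Q: no assignment then satisfies all the clues, so k ∉ Q.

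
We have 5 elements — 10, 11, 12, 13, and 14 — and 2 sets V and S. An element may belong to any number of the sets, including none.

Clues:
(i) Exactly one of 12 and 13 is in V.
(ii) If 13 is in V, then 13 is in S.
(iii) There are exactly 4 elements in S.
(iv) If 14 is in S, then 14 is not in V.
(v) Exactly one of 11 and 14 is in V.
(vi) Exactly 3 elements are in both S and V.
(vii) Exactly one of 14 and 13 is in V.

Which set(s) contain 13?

13: S, V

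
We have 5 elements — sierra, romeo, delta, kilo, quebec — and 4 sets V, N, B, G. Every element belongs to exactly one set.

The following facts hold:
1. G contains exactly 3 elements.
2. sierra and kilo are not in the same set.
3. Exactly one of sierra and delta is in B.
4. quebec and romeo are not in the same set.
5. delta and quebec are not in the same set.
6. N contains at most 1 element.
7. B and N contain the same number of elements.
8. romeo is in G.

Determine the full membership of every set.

V = {}; N = {quebec}; B = {sierra}; G = {delta, kilo, romeo}

From (8): romeo ∈ G.
(4): quebec ∉ G.
Suppose sierra ∈ V: no assignment then satisfies all the clues, so sierra ∉ V.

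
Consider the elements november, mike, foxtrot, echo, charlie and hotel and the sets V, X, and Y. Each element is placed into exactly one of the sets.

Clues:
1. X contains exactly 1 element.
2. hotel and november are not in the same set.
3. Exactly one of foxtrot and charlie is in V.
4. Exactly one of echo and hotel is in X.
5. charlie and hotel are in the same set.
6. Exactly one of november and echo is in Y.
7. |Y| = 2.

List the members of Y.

Y = {foxtrot, november}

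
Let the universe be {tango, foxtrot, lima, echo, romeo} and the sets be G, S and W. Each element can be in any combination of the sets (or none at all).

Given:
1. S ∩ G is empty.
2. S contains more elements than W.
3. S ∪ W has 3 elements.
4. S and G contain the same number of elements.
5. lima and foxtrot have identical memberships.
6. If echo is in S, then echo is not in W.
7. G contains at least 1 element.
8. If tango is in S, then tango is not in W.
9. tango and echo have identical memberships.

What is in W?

W = {romeo}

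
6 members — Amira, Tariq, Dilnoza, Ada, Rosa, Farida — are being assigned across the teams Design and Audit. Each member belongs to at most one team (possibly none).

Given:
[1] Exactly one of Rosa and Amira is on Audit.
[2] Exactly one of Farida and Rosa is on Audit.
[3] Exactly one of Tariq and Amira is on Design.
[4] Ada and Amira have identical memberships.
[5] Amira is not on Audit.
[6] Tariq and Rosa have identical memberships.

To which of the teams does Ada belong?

From (5): Amira ∉ Audit.
(1) (exactly one): Rosa ∈ Audit.
(2) (exactly one): Farida ∉ Audit.
(4): Ada matches Amira: Ada ∉ Audit.
(6): Tariq matches Rosa: Tariq ∉ Design.
(6): Tariq matches Rosa: Tariq ∈ Audit.
(3) (exactly one): Amira ∈ Design.
(4): Ada matches Amira: Ada ∈ Design.

Ada: Design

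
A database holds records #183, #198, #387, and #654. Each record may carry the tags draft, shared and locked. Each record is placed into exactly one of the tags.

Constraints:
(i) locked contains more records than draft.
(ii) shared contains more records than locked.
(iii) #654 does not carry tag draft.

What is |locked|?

1

From (iii): #654 ∉ draft.
Suppose #183 ∈ draft: no assignment then satisfies all the clues, so #183 ∉ draft.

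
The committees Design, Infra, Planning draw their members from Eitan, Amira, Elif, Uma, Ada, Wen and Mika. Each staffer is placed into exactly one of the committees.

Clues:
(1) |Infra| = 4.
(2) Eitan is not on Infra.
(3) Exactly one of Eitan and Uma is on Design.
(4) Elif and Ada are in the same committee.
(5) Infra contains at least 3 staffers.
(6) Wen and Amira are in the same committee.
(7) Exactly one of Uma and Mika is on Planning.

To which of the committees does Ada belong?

From (2): Eitan ∉ Infra.
Suppose Ada ∈ Design: no assignment then satisfies all the clues, so Ada ∉ Design.

Ada: Infra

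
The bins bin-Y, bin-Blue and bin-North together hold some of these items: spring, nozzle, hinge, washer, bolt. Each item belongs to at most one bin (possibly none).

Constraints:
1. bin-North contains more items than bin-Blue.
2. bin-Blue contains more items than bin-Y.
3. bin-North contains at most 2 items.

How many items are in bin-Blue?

1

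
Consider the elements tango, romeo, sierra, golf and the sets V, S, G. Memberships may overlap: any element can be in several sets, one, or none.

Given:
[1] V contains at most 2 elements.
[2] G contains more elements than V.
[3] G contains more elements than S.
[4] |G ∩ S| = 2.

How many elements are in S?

2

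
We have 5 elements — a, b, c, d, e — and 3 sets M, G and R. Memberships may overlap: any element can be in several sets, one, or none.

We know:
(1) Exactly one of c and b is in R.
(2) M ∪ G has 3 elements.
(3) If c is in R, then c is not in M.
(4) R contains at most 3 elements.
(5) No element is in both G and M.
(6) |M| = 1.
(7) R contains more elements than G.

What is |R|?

3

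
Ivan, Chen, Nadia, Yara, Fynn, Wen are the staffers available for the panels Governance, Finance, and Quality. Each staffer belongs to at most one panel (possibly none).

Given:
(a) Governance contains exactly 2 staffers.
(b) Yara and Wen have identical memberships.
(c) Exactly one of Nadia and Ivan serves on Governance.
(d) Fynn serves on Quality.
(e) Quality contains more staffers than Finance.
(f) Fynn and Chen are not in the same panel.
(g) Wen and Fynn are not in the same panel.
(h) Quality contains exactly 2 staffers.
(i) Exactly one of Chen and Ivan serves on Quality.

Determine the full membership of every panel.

From (d): Fynn ∈ Quality.
(f): Chen ∉ Quality.
(g): Wen ∉ Quality.
(i) (exactly one): Ivan ∈ Quality.
(b): Yara matches Wen: Yara ∉ Quality.
(c) (exactly one): Nadia ∈ Governance.
Suppose Chen ∉ Governance: no assignment then satisfies all the clues, so Chen ∈ Governance.

Governance = {Chen, Nadia}; Finance = {}; Quality = {Fynn, Ivan}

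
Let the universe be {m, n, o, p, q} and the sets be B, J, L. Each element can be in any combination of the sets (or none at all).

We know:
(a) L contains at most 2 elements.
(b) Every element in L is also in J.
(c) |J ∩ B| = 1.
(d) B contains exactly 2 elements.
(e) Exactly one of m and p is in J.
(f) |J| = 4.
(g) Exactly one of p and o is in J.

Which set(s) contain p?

p: B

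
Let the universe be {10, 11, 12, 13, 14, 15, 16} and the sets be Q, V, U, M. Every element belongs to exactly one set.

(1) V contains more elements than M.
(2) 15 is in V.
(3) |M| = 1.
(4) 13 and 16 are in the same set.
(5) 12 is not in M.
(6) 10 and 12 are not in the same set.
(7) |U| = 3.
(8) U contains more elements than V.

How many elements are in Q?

1

From (2): 15 ∈ V.
From (5): 12 ∉ M.
Suppose 13 ∈ Q: no assignment then satisfies all the clues, so 13 ∉ Q.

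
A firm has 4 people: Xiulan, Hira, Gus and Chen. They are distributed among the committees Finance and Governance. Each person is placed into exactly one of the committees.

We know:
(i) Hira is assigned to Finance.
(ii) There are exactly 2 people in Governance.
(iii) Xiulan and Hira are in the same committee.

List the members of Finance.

From (i): Hira ∈ Finance.
(iii): Xiulan matches Hira: Xiulan ∈ Finance.
(ii): only 2 candidates remain for Governance, so all are in.

Finance = {Hira, Xiulan}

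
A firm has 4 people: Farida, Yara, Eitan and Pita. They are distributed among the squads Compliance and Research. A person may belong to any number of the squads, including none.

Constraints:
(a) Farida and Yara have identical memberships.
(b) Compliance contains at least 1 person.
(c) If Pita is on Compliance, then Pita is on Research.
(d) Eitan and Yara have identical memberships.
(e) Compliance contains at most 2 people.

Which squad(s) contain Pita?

Pita: Compliance, Research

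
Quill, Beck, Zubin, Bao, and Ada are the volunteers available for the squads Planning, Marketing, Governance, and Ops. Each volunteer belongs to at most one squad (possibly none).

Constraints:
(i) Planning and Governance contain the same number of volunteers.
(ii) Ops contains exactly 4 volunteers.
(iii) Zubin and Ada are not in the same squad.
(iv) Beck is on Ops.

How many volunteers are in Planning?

0

From (iv): Beck ∈ Ops.
Suppose Quill ∈ Planning: no assignment then satisfies all the clues, so Quill ∉ Planning.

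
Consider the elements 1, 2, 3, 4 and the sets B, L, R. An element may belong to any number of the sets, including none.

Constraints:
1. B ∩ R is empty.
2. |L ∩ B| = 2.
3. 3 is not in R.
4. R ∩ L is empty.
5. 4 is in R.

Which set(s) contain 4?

From (3): 3 ∉ R.
From (5): 4 ∈ R.
(1) (disjoint): 4 ∉ B.
(4) (disjoint): 4 ∉ L.

4: R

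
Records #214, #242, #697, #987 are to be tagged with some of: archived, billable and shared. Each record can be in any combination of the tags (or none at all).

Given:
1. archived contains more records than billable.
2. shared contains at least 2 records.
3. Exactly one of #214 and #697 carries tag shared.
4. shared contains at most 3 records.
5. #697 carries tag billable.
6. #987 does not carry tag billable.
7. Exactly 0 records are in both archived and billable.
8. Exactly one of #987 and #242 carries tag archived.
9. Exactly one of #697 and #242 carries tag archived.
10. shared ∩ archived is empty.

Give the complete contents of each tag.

From (5): #697 ∈ billable.
From (6): #987 ∉ billable.
Suppose #214 ∉ archived: no assignment then satisfies all the clues, so #214 ∈ archived.

archived = {#214, #242}; billable = {#697}; shared = {#697, #987}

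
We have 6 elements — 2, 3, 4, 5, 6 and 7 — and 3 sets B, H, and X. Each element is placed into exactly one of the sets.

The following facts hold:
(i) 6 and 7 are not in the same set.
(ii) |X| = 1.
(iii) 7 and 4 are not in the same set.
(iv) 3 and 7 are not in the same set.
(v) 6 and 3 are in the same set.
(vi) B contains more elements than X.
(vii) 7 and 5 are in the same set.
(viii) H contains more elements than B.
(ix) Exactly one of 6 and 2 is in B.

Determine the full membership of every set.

B = {3, 6}; H = {2, 5, 7}; X = {4}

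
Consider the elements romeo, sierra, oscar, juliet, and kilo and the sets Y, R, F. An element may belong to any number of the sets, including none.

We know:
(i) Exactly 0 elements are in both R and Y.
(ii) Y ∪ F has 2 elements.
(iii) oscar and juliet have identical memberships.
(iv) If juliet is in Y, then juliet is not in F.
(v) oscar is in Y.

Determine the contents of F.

F = {}

From (v): oscar ∈ Y.
(iii): juliet matches oscar: juliet ∈ Y.
(iv): juliet ∉ F.
(iii): oscar matches juliet: oscar ∉ F.
Suppose romeo ∈ F: no assignment then satisfies all the clues, so romeo ∉ F.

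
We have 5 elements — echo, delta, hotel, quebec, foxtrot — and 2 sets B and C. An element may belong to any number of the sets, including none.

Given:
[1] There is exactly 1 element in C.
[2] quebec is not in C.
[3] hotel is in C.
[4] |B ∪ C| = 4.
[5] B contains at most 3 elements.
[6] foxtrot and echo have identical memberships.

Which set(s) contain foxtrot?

From (2): quebec ∉ C.
From (3): hotel ∈ C.
(1): C already has 1, so the rest are out.
Suppose foxtrot ∉ B: no assignment then satisfies all the clues, so foxtrot ∈ B.

foxtrot: B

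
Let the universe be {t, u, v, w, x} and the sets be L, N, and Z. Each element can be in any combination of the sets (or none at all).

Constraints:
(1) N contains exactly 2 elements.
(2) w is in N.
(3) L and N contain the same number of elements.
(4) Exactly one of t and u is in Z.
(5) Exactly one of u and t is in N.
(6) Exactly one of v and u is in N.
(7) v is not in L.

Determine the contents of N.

N = {u, w}

From (2): w ∈ N.
From (7): v ∉ L.
Suppose t ∈ N: no assignment then satisfies all the clues, so t ∉ N.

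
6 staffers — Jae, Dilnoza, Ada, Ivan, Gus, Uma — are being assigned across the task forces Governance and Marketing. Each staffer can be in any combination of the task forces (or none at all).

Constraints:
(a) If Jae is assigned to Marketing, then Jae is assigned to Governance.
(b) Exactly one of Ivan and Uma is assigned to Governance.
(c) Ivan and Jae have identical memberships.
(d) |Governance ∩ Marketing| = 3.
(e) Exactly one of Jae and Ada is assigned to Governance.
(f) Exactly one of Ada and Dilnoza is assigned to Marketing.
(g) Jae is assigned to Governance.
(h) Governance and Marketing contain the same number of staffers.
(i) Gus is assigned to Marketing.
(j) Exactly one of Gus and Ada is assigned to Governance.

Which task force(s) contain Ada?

Ada: Marketing

From (g): Jae ∈ Governance.
From (i): Gus ∈ Marketing.
(c): Ivan matches Jae: Ivan ∈ Governance.
(e) (exactly one): Ada ∉ Governance.
(j) (exactly one): Gus ∈ Governance.
(b) (exactly one): Uma ∉ Governance.
Suppose Ada ∉ Marketing: no assignment then satisfies all the clues, so Ada ∈ Marketing.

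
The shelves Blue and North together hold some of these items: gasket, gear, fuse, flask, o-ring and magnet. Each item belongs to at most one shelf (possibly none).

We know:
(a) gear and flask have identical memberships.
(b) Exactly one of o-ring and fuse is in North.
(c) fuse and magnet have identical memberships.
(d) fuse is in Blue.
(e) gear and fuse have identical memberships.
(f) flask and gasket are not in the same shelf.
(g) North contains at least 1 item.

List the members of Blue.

From (d): fuse ∈ Blue.
(b) (exactly one): o-ring ∈ North.
(c): magnet matches fuse: magnet ∈ Blue.
(e): gear matches fuse: gear ∈ Blue.
(a): flask matches gear: flask ∈ Blue.
(f): gasket ∉ Blue.

Blue = {flask, fuse, gear, magnet}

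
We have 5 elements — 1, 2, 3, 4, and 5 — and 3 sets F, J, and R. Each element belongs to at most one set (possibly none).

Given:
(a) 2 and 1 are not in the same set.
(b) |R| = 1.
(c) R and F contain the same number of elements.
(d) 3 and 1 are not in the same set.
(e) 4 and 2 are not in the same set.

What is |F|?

1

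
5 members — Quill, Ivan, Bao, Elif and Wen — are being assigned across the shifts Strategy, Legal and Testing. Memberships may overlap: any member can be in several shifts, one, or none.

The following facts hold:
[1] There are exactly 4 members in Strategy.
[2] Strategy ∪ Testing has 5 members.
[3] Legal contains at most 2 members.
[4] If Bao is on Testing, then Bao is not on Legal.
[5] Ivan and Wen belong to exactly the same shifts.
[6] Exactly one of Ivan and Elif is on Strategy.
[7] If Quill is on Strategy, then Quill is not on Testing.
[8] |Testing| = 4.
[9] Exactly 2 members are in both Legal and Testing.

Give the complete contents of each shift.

Strategy = {Bao, Ivan, Quill, Wen}; Legal = {Ivan, Wen}; Testing = {Bao, Elif, Ivan, Wen}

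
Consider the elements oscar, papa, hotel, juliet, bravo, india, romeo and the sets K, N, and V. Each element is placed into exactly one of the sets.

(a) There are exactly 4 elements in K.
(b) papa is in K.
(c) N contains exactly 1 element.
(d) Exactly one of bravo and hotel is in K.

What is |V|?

2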